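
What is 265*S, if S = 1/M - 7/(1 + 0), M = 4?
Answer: -7155/4 ≈ -1788.8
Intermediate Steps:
S = -27/4 (S = 1/4 - 7/(1 + 0) = 1*(¼) - 7/1 = ¼ - 7*1 = ¼ - 7 = -27/4 ≈ -6.7500)
265*S = 265*(-27/4) = -7155/4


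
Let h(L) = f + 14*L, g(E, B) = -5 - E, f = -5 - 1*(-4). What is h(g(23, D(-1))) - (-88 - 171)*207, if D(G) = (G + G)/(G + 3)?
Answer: 53220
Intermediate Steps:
f = -1 (f = -5 + 4 = -1)
D(G) = 2*G/(3 + G) (D(G) = (2*G)/(3 + G) = 2*G/(3 + G))
h(L) = -1 + 14*L
h(g(23, D(-1))) - (-88 - 171)*207 = (-1 + 14*(-5 - 1*23)) - (-88 - 171)*207 = (-1 + 14*(-5 - 23)) - (-259)*207 = (-1 + 14*(-28)) - 1*(-53613) = (-1 - 392) + 53613 = -393 + 53613 = 53220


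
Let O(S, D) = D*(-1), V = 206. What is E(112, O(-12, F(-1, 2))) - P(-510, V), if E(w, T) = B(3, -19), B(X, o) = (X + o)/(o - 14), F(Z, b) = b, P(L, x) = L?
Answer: 16846/33 ≈ 510.48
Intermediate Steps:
B(X, o) = (X + o)/(-14 + o)
O(S, D) = -D
E(w, T) = 16/33 (E(w, T) = (3 - 19)/(-14 - 19) = -16/(-33) = -1/33*(-16) = 16/33)
E(112, O(-12, F(-1, 2))) - P(-510, V) = 16/33 - 1*(-510) = 16/33 + 510 = 16846/33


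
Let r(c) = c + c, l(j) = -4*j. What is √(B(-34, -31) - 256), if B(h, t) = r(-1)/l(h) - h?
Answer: I*√256649/34 ≈ 14.9*I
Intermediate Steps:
r(c) = 2*c
B(h, t) = 1/(2*h) - h (B(h, t) = (2*(-1))/((-4*h)) - h = -(-1)/(2*h) - h = 1/(2*h) - h)
√(B(-34, -31) - 256) = √(((½)/(-34) - 1*(-34)) - 256) = √(((½)*(-1/34) + 34) - 256) = √((-1/68 + 34) - 256) = √(2311/68 - 256) = √(-15097/68) = I*√256649/34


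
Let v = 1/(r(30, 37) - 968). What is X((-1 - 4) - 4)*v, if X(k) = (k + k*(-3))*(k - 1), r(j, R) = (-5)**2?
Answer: 180/943 ≈ 0.19088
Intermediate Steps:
r(j, R) = 25
X(k) = -2*k*(-1 + k) (X(k) = (k - 3*k)*(-1 + k) = (-2*k)*(-1 + k) = -2*k*(-1 + k))
v = -1/943 (v = 1/(25 - 968) = 1/(-943) = -1/943 ≈ -0.0010604)
X((-1 - 4) - 4)*v = (2*((-1 - 4) - 4)*(1 - ((-1 - 4) - 4)))*(-1/943) = (2*(-5 - 4)*(1 - (-5 - 4)))*(-1/943) = (2*(-9)*(1 - 1*(-9)))*(-1/943) = (2*(-9)*(1 + 9))*(-1/943) = (2*(-9)*10)*(-1/943) = -180*(-1/943) = 180/943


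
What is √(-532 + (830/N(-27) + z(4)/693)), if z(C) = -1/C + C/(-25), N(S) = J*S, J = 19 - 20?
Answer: I*√24072954213/6930 ≈ 22.389*I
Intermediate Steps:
J = -1
N(S) = -S
z(C) = -1/C - C/25 (z(C) = -1/C + C*(-1/25) = -1/C - C/25)
√(-532 + (830/N(-27) + z(4)/693)) = √(-532 + (830/((-1*(-27))) + (-1/4 - 1/25*4)/693)) = √(-532 + (830/27 + (-1*¼ - 4/25)*(1/693))) = √(-532 + (830*(1/27) + (-¼ - 4/25)*(1/693))) = √(-532 + (830/27 - 41/100*1/693)) = √(-532 + (830/27 - 41/69300)) = √(-532 + 6390877/207900) = √(-104211923/207900) = I*√24072954213/6930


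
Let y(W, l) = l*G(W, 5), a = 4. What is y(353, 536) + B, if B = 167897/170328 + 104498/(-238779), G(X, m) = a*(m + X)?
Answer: 10405645806925681/13556916504 ≈ 7.6755e+5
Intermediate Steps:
G(X, m) = 4*X + 4*m (G(X, m) = 4*(m + X) = 4*(X + m) = 4*X + 4*m)
y(W, l) = l*(20 + 4*W) (y(W, l) = l*(4*W + 4*5) = l*(4*W + 20) = l*(20 + 4*W))
B = 7430447473/13556916504 (B = 167897*(1/170328) + 104498*(-1/238779) = 167897/170328 - 104498/238779 = 7430447473/13556916504 ≈ 0.54809)
y(353, 536) + B = 4*536*(5 + 353) + 7430447473/13556916504 = 4*536*358 + 7430447473/13556916504 = 767552 + 7430447473/13556916504 = 10405645806925681/13556916504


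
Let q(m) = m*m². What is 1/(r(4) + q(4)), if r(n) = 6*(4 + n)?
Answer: 1/112 ≈ 0.0089286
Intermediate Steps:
r(n) = 24 + 6*n
q(m) = m³
1/(r(4) + q(4)) = 1/((24 + 6*4) + 4³) = 1/((24 + 24) + 64) = 1/(48 + 64) = 1/112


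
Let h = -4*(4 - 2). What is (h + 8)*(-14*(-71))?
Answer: 0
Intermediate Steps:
h = -8 (h = -4*2 = -8)
(h + 8)*(-14*(-71)) = (-8 + 8)*(-14*(-71)) = 0*994 = 0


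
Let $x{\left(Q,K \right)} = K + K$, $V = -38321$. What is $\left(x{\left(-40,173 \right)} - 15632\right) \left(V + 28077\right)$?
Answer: $156589784$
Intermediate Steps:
$x{\left(Q,K \right)} = 2 K$
$\left(x{\left(-40,173 \right)} - 15632\right) \left(V + 28077\right) = \left(2 \cdot 173 - 15632\right) \left(-38321 + 28077\right) = \left(346 - 15632\right) \left(-10244\right) = \left(-15286\right) \left(-10244\right) = 156589784$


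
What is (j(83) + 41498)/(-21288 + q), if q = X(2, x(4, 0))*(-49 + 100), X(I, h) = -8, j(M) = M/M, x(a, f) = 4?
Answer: -13833/7232 ≈ -1.9127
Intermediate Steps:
j(M) = 1
q = -408 (q = -8*(-49 + 100) = -8*51 = -408)
(j(83) + 41498)/(-21288 + q) = (1 + 41498)/(-21288 - 408) = 41499/(-21696) = 41499*(-1/21696) = -13833/7232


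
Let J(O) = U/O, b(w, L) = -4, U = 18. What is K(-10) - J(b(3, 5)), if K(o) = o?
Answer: -11/2 ≈ -5.5000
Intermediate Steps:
J(O) = 18/O
K(-10) - J(b(3, 5)) = -10 - 18/(-4) = -10 - 18*(-1)/4 = -10 - 1*(-9/2) = -10 + 9/2 = -11/2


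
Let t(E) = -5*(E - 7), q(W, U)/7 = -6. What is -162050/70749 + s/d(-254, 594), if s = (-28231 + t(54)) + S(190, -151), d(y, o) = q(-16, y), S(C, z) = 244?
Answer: 47377909/70749 ≈ 669.66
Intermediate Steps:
q(W, U) = -42 (q(W, U) = 7*(-6) = -42)
d(y, o) = -42
t(E) = 35 - 5*E (t(E) = -5*(-7 + E) = 35 - 5*E)
s = -28222 (s = (-28231 + (35 - 5*54)) + 244 = (-28231 + (35 - 270)) + 244 = (-28231 - 235) + 244 = -28466 + 244 = -28222)
-162050/70749 + s/d(-254, 594) = -162050/70749 - 28222/(-42) = -162050*1/70749 - 28222*(-1/42) = -23150/10107 + 14111/21 = 47377909/70749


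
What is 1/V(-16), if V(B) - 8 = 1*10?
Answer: 1/18 ≈ 0.055556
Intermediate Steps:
V(B) = 18 (V(B) = 8 + 1*10 = 8 + 10 = 18)
1/V(-16) = 1/18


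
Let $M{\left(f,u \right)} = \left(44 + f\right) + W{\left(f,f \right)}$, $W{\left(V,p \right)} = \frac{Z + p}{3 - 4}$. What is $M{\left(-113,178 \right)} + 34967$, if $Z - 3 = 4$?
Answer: $35004$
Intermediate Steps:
$Z = 7$ ($Z = 3 + 4 = 7$)
$W{\left(V,p \right)} = -7 - p$ ($W{\left(V,p \right)} = \frac{7 + p}{3 - 4} = \frac{7 + p}{-1} = \left(7 + p\right) \left(-1\right) = -7 - p$)
$M{\left(f,u \right)} = 37$ ($M{\left(f,u \right)} = \left(44 + f\right) - \left(7 + f\right) = 37$)
$M{\left(-113,178 \right)} + 34967 = 37 + 34967 = 35004$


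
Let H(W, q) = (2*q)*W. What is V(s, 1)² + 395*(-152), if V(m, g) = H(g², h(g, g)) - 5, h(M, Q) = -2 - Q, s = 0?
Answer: -59919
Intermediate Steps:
H(W, q) = 2*W*q
V(m, g) = -5 + 2*g²*(-2 - g) (V(m, g) = 2*g²*(-2 - g) - 5 = -5 + 2*g²*(-2 - g))
V(s, 1)² + 395*(-152) = (-5 - 2*1²*(2 + 1))² + 395*(-152) = (-5 - 2*1*3)² - 60040 = (-5 - 6)² - 60040 = (-11)² - 60040 = 121 - 60040 = -59919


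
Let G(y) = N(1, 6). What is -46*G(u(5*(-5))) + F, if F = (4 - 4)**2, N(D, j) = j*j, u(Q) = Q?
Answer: -1656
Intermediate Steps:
N(D, j) = j**2
F = 0 (F = 0**2 = 0)
G(y) = 36 (G(y) = 6**2 = 36)
-46*G(u(5*(-5))) + F = -46*36 + 0 = -1656 + 0 = -1656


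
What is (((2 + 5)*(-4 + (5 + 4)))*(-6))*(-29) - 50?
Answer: 6040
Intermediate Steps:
(((2 + 5)*(-4 + (5 + 4)))*(-6))*(-29) - 50 = ((7*(-4 + 9))*(-6))*(-29) - 50 = ((7*5)*(-6))*(-29) - 50 = (35*(-6))*(-29) - 50 = -210*(-29) - 50 = 6090 - 50 = 6040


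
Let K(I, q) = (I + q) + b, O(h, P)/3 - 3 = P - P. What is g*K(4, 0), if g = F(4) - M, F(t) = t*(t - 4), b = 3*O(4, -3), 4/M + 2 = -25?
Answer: 124/27 ≈ 4.5926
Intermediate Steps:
M = -4/27 (M = 4/(-2 - 25) = 4/(-27) = 4*(-1/27) = -4/27 ≈ -0.14815)
O(h, P) = 9 (O(h, P) = 9 + 3*(P - P) = 9 + 3*0 = 9 + 0 = 9)
b = 27 (b = 3*9 = 27)
F(t) = t*(-4 + t)
K(I, q) = 27 + I + q (K(I, q) = (I + q) + 27 = 27 + I + q)
g = 4/27 (g = 4*(-4 + 4) - 1*(-4/27) = 4*0 + 4/27 = 0 + 4/27 = 4/27 ≈ 0.14815)
g*K(4, 0) = 4*(27 + 4 + 0)/27 = (4/27)*31 = 124/27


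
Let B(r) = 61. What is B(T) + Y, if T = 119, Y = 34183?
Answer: 34244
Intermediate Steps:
B(T) + Y = 61 + 34183 = 34244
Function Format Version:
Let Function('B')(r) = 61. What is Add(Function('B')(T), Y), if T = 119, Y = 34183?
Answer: 34244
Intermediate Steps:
Add(Function('B')(T), Y) = Add(61, 34183) = 34244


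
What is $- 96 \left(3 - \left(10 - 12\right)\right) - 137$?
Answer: $-617$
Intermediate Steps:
$- 96 \left(3 - \left(10 - 12\right)\right) - 137 = - 96 \left(3 - -2\right) - 137 = - 96 \left(3 + 2\right) - 137 = \left(-96\right) 5 - 137 = -480 - 137 = -617$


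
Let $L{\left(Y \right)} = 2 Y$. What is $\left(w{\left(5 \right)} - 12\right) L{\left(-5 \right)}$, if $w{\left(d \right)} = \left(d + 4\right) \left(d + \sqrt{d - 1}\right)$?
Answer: $-510$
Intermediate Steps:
$w{\left(d \right)} = \left(4 + d\right) \left(d + \sqrt{-1 + d}\right)$
$\left(w{\left(5 \right)} - 12\right) L{\left(-5 \right)} = \left(\left(5^{2} + 4 \cdot 5 + 4 \sqrt{-1 + 5} + 5 \sqrt{-1 + 5}\right) - 12\right) 2 \left(-5\right) = \left(\left(25 + 20 + 4 \sqrt{4} + 5 \sqrt{4}\right) - 12\right) \left(-10\right) = \left(\left(25 + 20 + 4 \cdot 2 + 5 \cdot 2\right) - 12\right) \left(-10\right) = \left(\left(25 + 20 + 8 + 10\right) - 12\right) \left(-10\right) = \left(63 - 12\right) \left(-10\right) = 51 \left(-10\right) = -510$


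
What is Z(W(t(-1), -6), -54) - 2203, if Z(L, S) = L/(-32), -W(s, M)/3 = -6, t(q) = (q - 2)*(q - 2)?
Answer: -35257/16 ≈ -2203.6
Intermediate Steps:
t(q) = (-2 + q)² (t(q) = (-2 + q)*(-2 + q) = (-2 + q)²)
W(s, M) = 18 (W(s, M) = -3*(-6) = 18)
Z(L, S) = -L/32 (Z(L, S) = L*(-1/32) = -L/32)
Z(W(t(-1), -6), -54) - 2203 = -1/32*18 - 2203 = -9/16 - 2203 = -35257/16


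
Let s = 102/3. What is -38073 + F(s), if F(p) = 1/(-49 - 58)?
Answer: -4073812/107 ≈ -38073.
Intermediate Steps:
s = 34 (s = 102*(1/3) = 34)
F(p) = -1/107 (F(p) = 1/(-107) = -1/107)
-38073 + F(s) = -38073 - 1/107 = -4073812/107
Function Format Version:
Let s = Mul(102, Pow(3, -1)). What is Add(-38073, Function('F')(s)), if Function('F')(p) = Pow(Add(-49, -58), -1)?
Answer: Rational(-4073812, 107) ≈ -38073.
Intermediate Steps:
s = 34 (s = Mul(102, Rational(1, 3)) = 34)
Function('F')(p) = Rational(-1, 107) (Function('F')(p) = Pow(-107, -1) = Rational(-1, 107))
Add(-38073, Function('F')(s)) = Add(-38073, Rational(-1, 107)) = Rational(-4073812, 107)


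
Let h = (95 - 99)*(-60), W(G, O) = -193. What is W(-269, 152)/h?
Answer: -193/240 ≈ -0.80417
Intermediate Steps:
h = 240 (h = -4*(-60) = 240)
W(-269, 152)/h = -193/240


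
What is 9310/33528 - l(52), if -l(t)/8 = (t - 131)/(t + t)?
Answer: -1263841/217932 ≈ -5.7992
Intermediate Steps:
l(t) = -4*(-131 + t)/t (l(t) = -8*(t - 131)/(t + t) = -8*(-131 + t)/(2*t) = -8*(-131 + t)*1/(2*t) = -4*(-131 + t)/t)
9310/33528 - l(52) = 9310/33528 - (-4 + 524/52) = 9310*(1/33528) - (-4 + 524*(1/52)) = 4655/16764 - (-4 + 131/13) = 4655/16764 - 1*79/13 = 4655/16764 - 79/13 = -1263841/217932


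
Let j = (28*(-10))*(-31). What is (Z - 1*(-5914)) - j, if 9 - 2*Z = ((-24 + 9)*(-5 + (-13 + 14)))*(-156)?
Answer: 3837/2 ≈ 1918.5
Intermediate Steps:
j = 8680 (j = -280*(-31) = 8680)
Z = 9369/2 (Z = 9/2 - (-24 + 9)*(-5 + (-13 + 14))*(-156)/2 = 9/2 - (-15*(-5 + 1))*(-156)/2 = 9/2 - (-15*(-4))*(-156)/2 = 9/2 - 30*(-156) = 9/2 - 1/2*(-9360) = 9/2 + 4680 = 9369/2 ≈ 4684.5)
(Z - 1*(-5914)) - j = (9369/2 - 1*(-5914)) - 1*8680 = (9369/2 + 5914) - 8680 = 21197/2 - 8680 = 3837/2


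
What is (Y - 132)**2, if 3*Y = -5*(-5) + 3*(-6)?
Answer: 151321/9 ≈ 16813.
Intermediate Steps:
Y = 7/3 (Y = (-5*(-5) + 3*(-6))/3 = (25 - 18)/3 = (1/3)*7 = 7/3 ≈ 2.3333)
(Y - 132)**2 = (7/3 - 132)**2 = (-389/3)**2 = 151321/9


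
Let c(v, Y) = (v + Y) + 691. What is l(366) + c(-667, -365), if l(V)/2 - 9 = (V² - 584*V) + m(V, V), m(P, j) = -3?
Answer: -159905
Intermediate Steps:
c(v, Y) = 691 + Y + v (c(v, Y) = (Y + v) + 691 = 691 + Y + v)
l(V) = 12 - 1168*V + 2*V² (l(V) = 18 + 2*((V² - 584*V) - 3) = 18 + 2*(-3 + V² - 584*V) = 18 + (-6 - 1168*V + 2*V²) = 12 - 1168*V + 2*V²)
l(366) + c(-667, -365) = (12 - 1168*366 + 2*366²) + (691 - 365 - 667) = (12 - 427488 + 2*133956) - 341 = (12 - 427488 + 267912) - 341 = -159564 - 341 = -159905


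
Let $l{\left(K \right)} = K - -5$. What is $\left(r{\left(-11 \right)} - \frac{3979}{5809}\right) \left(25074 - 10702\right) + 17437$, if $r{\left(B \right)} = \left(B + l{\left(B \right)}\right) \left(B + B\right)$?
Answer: $\frac{31268223897}{5809} \approx 5.3827 \cdot 10^{6}$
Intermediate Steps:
$l{\left(K \right)} = 5 + K$ ($l{\left(K \right)} = K + 5 = 5 + K$)
$r{\left(B \right)} = 2 B \left(5 + 2 B\right)$ ($r{\left(B \right)} = \left(B + \left(5 + B\right)\right) \left(B + B\right) = \left(5 + 2 B\right) 2 B = 2 B \left(5 + 2 B\right)$)
$\left(r{\left(-11 \right)} - \frac{3979}{5809}\right) \left(25074 - 10702\right) + 17437 = \left(2 \left(-11\right) \left(5 + 2 \left(-11\right)\right) - \frac{3979}{5809}\right) \left(25074 - 10702\right) + 17437 = \left(2 \left(-11\right) \left(5 - 22\right) - \frac{3979}{5809}\right) 14372 + 17437 = \left(2 \left(-11\right) \left(-17\right) - \frac{3979}{5809}\right) 14372 + 17437 = \left(374 - \frac{3979}{5809}\right) 14372 + 17437 = \frac{2168587}{5809} \cdot 14372 + 17437 = \frac{31166932364}{5809} + 17437 = \frac{31268223897}{5809}$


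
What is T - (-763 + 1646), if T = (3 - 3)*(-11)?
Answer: -883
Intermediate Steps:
T = 0 (T = 0*(-11) = 0)
T - (-763 + 1646) = 0 - (-763 + 1646) = 0 - 1*883 = 0 - 883 = -883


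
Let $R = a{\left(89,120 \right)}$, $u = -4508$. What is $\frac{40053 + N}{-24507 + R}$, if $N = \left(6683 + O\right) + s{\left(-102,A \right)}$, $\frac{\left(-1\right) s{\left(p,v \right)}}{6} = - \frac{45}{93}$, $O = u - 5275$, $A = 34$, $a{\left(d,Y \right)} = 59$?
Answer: $- \frac{1145633}{757888} \approx -1.5116$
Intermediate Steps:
$R = 59$
$O = -9783$ ($O = -4508 - 5275 = -9783$)
$s{\left(p,v \right)} = \frac{90}{31}$ ($s{\left(p,v \right)} = - 6 \left(- \frac{45}{93}\right) = - 6 \left(\left(-45\right) \frac{1}{93}\right) = \left(-6\right) \left(- \frac{15}{31}\right) = \frac{90}{31}$)
$N = - \frac{96010}{31}$ ($N = \left(6683 - 9783\right) + \frac{90}{31} = -3100 + \frac{90}{31} = - \frac{96010}{31} \approx -3097.1$)
$\frac{40053 + N}{-24507 + R} = \frac{40053 - \frac{96010}{31}}{-24507 + 59} = \frac{1145633}{31 \left(-24448\right)} = \frac{1145633}{31} \left(- \frac{1}{24448}\right) = - \frac{1145633}{757888}$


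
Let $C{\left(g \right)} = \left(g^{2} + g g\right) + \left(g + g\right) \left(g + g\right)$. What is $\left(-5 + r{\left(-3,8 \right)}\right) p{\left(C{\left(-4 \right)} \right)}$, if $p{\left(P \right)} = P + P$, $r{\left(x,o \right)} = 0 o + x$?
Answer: $-1536$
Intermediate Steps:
$C{\left(g \right)} = 6 g^{2}$ ($C{\left(g \right)} = \left(g^{2} + g^{2}\right) + 2 g 2 g = 2 g^{2} + 4 g^{2} = 6 g^{2}$)
$r{\left(x,o \right)} = x$ ($r{\left(x,o \right)} = 0 + x = x$)
$p{\left(P \right)} = 2 P$
$\left(-5 + r{\left(-3,8 \right)}\right) p{\left(C{\left(-4 \right)} \right)} = \left(-5 - 3\right) 2 \cdot 6 \left(-4\right)^{2} = - 8 \cdot 2 \cdot 6 \cdot 16 = - 8 \cdot 2 \cdot 96 = \left(-8\right) 192 = -1536$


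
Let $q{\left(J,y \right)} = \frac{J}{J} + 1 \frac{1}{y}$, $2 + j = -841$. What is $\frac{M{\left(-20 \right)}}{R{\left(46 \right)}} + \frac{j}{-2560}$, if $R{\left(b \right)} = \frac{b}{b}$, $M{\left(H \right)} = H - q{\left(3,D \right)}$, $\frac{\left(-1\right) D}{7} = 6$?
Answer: $- \frac{1109977}{53760} \approx -20.647$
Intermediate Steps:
$D = -42$ ($D = \left(-7\right) 6 = -42$)
$j = -843$ ($j = -2 - 841 = -843$)
$q{\left(J,y \right)} = 1 + \frac{1}{y}$
$M{\left(H \right)} = - \frac{41}{42} + H$ ($M{\left(H \right)} = H - \frac{1 - 42}{-42} = H - \left(- \frac{1}{42}\right) \left(-41\right) = H - \frac{41}{42} = - \frac{41}{42} + H$)
$R{\left(b \right)} = 1$
$\frac{M{\left(-20 \right)}}{R{\left(46 \right)}} + \frac{j}{-2560} = \frac{- \frac{41}{42} - 20}{1} - \frac{843}{-2560} = \left(- \frac{881}{42}\right) 1 - - \frac{843}{2560} = - \frac{881}{42} + \frac{843}{2560} = - \frac{1109977}{53760}$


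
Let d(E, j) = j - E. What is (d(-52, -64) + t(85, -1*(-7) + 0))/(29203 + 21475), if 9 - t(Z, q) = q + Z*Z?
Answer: -7235/50678 ≈ -0.14276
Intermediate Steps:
t(Z, q) = 9 - q - Z² (t(Z, q) = 9 - (q + Z*Z) = 9 - (q + Z²) = 9 + (-q - Z²) = 9 - q - Z²)
(d(-52, -64) + t(85, -1*(-7) + 0))/(29203 + 21475) = ((-64 - 1*(-52)) + (9 - (-1*(-7) + 0) - 1*85²))/(29203 + 21475) = ((-64 + 52) + (9 - (7 + 0) - 1*7225))/50678 = (-12 + (9 - 1*7 - 7225))*(1/50678) = (-12 + (9 - 7 - 7225))*(1/50678) = (-12 - 7223)*(1/50678) = -7235*1/50678 = -7235/50678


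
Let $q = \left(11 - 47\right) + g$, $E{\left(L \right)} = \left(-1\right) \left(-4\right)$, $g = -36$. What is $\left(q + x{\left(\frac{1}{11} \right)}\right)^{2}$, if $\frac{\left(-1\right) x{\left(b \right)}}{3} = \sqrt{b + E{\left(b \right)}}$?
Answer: $\frac{57429}{11} + \frac{1296 \sqrt{55}}{11} \approx 6094.6$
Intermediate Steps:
$E{\left(L \right)} = 4$
$x{\left(b \right)} = - 3 \sqrt{4 + b}$ ($x{\left(b \right)} = - 3 \sqrt{b + 4} = - 3 \sqrt{4 + b}$)
$q = -72$ ($q = \left(11 - 47\right) - 36 = -36 - 36 = -72$)
$\left(q + x{\left(\frac{1}{11} \right)}\right)^{2} = \left(-72 - 3 \sqrt{4 + \frac{1}{11}}\right)^{2} = \left(-72 - 3 \sqrt{\frac{45}{11}}\right)^{2} = \left(-72 - 3 \frac{3 \sqrt{55}}{11}\right)^{2} = \left(-72 - \frac{9 \sqrt{55}}{11}\right)^{2}$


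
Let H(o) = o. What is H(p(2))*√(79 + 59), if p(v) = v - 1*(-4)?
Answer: 6*√138 ≈ 70.484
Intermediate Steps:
p(v) = 4 + v (p(v) = v + 4 = 4 + v)
H(p(2))*√(79 + 59) = (4 + 2)*√(79 + 59) = 6*√138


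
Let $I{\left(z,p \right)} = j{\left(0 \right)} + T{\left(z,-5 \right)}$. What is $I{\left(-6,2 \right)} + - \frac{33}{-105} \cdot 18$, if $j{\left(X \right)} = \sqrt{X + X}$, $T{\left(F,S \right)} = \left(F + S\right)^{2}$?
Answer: $\frac{4433}{35} \approx 126.66$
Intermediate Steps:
$j{\left(X \right)} = \sqrt{2} \sqrt{X}$ ($j{\left(X \right)} = \sqrt{2 X} = \sqrt{2} \sqrt{X}$)
$I{\left(z,p \right)} = \left(-5 + z\right)^{2}$ ($I{\left(z,p \right)} = \sqrt{2} \sqrt{0} + \left(z - 5\right)^{2} = \sqrt{2} \cdot 0 + \left(-5 + z\right)^{2} = 0 + \left(-5 + z\right)^{2} = \left(-5 + z\right)^{2}$)
$I{\left(-6,2 \right)} + - \frac{33}{-105} \cdot 18 = \left(-5 - 6\right)^{2} + - \frac{33}{-105} \cdot 18 = \left(-11\right)^{2} + \left(-33\right) \left(- \frac{1}{105}\right) 18 = 121 + \frac{11}{35} \cdot 18 = 121 + \frac{198}{35} = \frac{4433}{35}$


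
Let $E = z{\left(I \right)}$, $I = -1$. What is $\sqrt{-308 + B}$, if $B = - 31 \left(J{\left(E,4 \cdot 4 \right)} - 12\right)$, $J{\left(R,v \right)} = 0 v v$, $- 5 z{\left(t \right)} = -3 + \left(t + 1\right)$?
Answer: $8$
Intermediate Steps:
$z{\left(t \right)} = \frac{2}{5} - \frac{t}{5}$ ($z{\left(t \right)} = - \frac{-3 + \left(t + 1\right)}{5} = - \frac{-3 + \left(1 + t\right)}{5} = - \frac{-2 + t}{5} = \frac{2}{5} - \frac{t}{5}$)
$E = \frac{3}{5}$ ($E = \frac{2}{5} - - \frac{1}{5} = \frac{2}{5} + \frac{1}{5} = \frac{3}{5} \approx 0.6$)
$J{\left(R,v \right)} = 0$ ($J{\left(R,v \right)} = 0 v = 0$)
$B = 372$ ($B = - 31 \left(0 - 12\right) = \left(-31\right) \left(-12\right) = 372$)
$\sqrt{-308 + B} = \sqrt{-308 + 372} = \sqrt{64} = 8$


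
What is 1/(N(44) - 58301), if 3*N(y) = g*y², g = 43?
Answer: -3/91655 ≈ -3.2731e-5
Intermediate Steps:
N(y) = 43*y²/3 (N(y) = (43*y²)/3 = 43*y²/3)
1/(N(44) - 58301) = 1/((43/3)*44² - 58301) = 1/((43/3)*1936 - 58301) = 1/(83248/3 - 58301) = 1/(-91655/3) = -3/91655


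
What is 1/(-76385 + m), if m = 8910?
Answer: -1/67475 ≈ -1.4820e-5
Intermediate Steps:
1/(-76385 + m) = 1/(-76385 + 8910) = 1/(-67475) = -1/67475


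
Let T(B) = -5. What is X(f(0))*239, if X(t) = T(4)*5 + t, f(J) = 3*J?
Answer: -5975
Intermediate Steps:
X(t) = -25 + t (X(t) = -5*5 + t = -25 + t)
X(f(0))*239 = (-25 + 3*0)*239 = (-25 + 0)*239 = -25*239 = -5975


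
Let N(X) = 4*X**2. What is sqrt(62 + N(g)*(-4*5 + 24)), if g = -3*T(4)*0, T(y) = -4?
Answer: sqrt(62) ≈ 7.8740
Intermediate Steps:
g = 0 (g = -3*(-4)*0 = 12*0 = 0)
sqrt(62 + N(g)*(-4*5 + 24)) = sqrt(62 + (4*0**2)*(-4*5 + 24)) = sqrt(62 + (4*0)*(-20 + 24)) = sqrt(62 + 0*4) = sqrt(62 + 0) = sqrt(62)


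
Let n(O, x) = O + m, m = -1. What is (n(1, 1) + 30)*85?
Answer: 2550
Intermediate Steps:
n(O, x) = -1 + O (n(O, x) = O - 1 = -1 + O)
(n(1, 1) + 30)*85 = ((-1 + 1) + 30)*85 = (0 + 30)*85 = 30*85 = 2550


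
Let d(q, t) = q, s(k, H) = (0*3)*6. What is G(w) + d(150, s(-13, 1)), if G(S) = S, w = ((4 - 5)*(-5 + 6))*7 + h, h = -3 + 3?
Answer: 143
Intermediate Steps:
h = 0
s(k, H) = 0 (s(k, H) = 0*6 = 0)
w = -7 (w = ((4 - 5)*(-5 + 6))*7 + 0 = -1*1*7 + 0 = -1*7 + 0 = -7 + 0 = -7)
G(w) + d(150, s(-13, 1)) = -7 + 150 = 143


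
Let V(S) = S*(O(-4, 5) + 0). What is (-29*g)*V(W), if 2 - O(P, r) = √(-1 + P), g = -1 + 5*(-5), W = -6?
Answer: -9048 + 4524*I*√5 ≈ -9048.0 + 10116.0*I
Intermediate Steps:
g = -26 (g = -1 - 25 = -26)
O(P, r) = 2 - √(-1 + P)
V(S) = S*(2 - I*√5) (V(S) = S*((2 - √(-1 - 4)) + 0) = S*((2 - √(-5)) + 0) = S*((2 - I*√5) + 0) = S*(2 - I*√5))
(-29*g)*V(W) = (-29*(-26))*(-6*(2 - I*√5)) = 754*(-12 + 6*I*√5) = -9048 + 4524*I*√5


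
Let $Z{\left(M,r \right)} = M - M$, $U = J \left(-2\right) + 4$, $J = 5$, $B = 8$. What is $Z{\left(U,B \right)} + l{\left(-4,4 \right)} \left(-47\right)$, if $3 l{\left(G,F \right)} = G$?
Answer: $\frac{188}{3} \approx 62.667$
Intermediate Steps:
$l{\left(G,F \right)} = \frac{G}{3}$
$U = -6$ ($U = 5 \left(-2\right) + 4 = -10 + 4 = -6$)
$Z{\left(M,r \right)} = 0$
$Z{\left(U,B \right)} + l{\left(-4,4 \right)} \left(-47\right) = 0 + \frac{1}{3} \left(-4\right) \left(-47\right) = 0 - - \frac{188}{3} = 0 + \frac{188}{3} = \frac{188}{3}$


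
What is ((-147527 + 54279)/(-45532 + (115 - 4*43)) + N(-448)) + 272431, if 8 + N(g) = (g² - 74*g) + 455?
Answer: 23101589574/45589 ≈ 5.0674e+5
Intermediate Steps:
N(g) = 447 + g² - 74*g (N(g) = -8 + ((g² - 74*g) + 455) = -8 + (455 + g² - 74*g) = 447 + g² - 74*g)
((-147527 + 54279)/(-45532 + (115 - 4*43)) + N(-448)) + 272431 = ((-147527 + 54279)/(-45532 + (115 - 4*43)) + (447 + (-448)² - 74*(-448))) + 272431 = (-93248/(-45532 + (115 - 172)) + (447 + 200704 + 33152)) + 272431 = (-93248/(-45532 - 57) + 234303) + 272431 = (-93248/(-45589) + 234303) + 272431 = (-93248*(-1/45589) + 234303) + 272431 = (93248/45589 + 234303) + 272431 = 10681732715/45589 + 272431 = 23101589574/45589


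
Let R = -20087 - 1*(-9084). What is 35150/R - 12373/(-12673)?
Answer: -309315831/139441019 ≈ -2.2183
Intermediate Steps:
R = -11003 (R = -20087 + 9084 = -11003)
35150/R - 12373/(-12673) = 35150/(-11003) - 12373/(-12673) = 35150*(-1/11003) - 12373*(-1/12673) = -35150/11003 + 12373/12673 = -309315831/139441019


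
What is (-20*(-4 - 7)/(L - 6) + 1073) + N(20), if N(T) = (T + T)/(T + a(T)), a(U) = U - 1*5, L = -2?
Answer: 14653/14 ≈ 1046.6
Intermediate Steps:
a(U) = -5 + U (a(U) = U - 5 = -5 + U)
N(T) = 2*T/(-5 + 2*T) (N(T) = (T + T)/(T + (-5 + T)) = (2*T)/(-5 + 2*T) = 2*T/(-5 + 2*T))
(-20*(-4 - 7)/(L - 6) + 1073) + N(20) = (-20*(-4 - 7)/(-2 - 6) + 1073) + 2*20/(-5 + 2*20) = (-(-220)/(-8) + 1073) + 2*20/(-5 + 40) = (-(-220)*(-1)/8 + 1073) + 2*20/35 = (-20*11/8 + 1073) + 2*20*(1/35) = (-55/2 + 1073) + 8/7 = 2091/2 + 8/7 = 14653/14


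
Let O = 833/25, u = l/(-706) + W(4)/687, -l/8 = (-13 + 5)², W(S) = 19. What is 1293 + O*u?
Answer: 7991256382/6062775 ≈ 1318.1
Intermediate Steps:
l = -512 (l = -8*(-13 + 5)² = -8*(-8)² = -8*64 = -512)
u = 182579/242511 (u = -512/(-706) + 19/687 = -512*(-1/706) + 19*(1/687) = 256/353 + 19/687 = 182579/242511 ≈ 0.75287)
O = 833/25 (O = 833*(1/25) = 833/25 ≈ 33.320)
1293 + O*u = 1293 + (833/25)*(182579/242511) = 1293 + 152088307/6062775 = 7991256382/6062775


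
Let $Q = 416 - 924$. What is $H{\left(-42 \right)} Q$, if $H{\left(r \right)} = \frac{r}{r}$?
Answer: $-508$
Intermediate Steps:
$H{\left(r \right)} = 1$
$Q = -508$ ($Q = 416 - 924 = -508$)
$H{\left(-42 \right)} Q = 1 \left(-508\right) = -508$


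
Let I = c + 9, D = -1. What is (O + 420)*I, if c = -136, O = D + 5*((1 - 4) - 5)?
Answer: -48133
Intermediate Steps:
O = -41 (O = -1 + 5*((1 - 4) - 5) = -1 + 5*(-3 - 5) = -1 + 5*(-8) = -1 - 40 = -41)
I = -127 (I = -136 + 9 = -127)
(O + 420)*I = (-41 + 420)*(-127) = 379*(-127) = -48133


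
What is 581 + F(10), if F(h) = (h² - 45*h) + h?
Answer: 241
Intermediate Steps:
F(h) = h² - 44*h
581 + F(10) = 581 + 10*(-44 + 10) = 581 + 10*(-34) = 581 - 340 = 241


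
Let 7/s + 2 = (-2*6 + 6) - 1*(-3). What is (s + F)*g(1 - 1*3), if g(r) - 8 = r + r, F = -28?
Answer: -588/5 ≈ -117.60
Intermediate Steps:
s = -7/5 (s = 7/(-2 + ((-2*6 + 6) - 1*(-3))) = 7/(-2 + ((-12 + 6) + 3)) = 7/(-2 + (-6 + 3)) = 7/(-2 - 3) = 7/(-5) = 7*(-⅕) = -7/5 ≈ -1.4000)
g(r) = 8 + 2*r (g(r) = 8 + (r + r) = 8 + 2*r)
(s + F)*g(1 - 1*3) = (-7/5 - 28)*(8 + 2*(1 - 1*3)) = -147*(8 + 2*(1 - 3))/5 = -147*(8 + 2*(-2))/5 = -147*(8 - 4)/5 = -147/5*4 = -588/5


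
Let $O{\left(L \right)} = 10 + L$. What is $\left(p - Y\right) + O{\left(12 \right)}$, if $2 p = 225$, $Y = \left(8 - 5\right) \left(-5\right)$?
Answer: $\frac{299}{2} \approx 149.5$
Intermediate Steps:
$Y = -15$ ($Y = 3 \left(-5\right) = -15$)
$p = \frac{225}{2}$ ($p = \frac{1}{2} \cdot 225 = \frac{225}{2} \approx 112.5$)
$\left(p - Y\right) + O{\left(12 \right)} = \left(\frac{225}{2} - -15\right) + \left(10 + 12\right) = \left(\frac{225}{2} + 15\right) + 22 = \frac{255}{2} + 22 = \frac{299}{2}$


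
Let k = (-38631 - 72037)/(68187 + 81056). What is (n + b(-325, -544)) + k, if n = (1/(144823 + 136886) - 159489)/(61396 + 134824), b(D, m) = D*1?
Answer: -134698705732184762/412484817671757 ≈ -326.55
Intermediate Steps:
b(D, m) = D
n = -2246474335/2763846999 (n = (1/281709 - 159489)/196220 = (1/281709 - 159489)*(1/196220) = -44929486700/281709*1/196220 = -2246474335/2763846999 ≈ -0.81281)
k = -110668/149243 ≈ -0.74153
(n + b(-325, -544)) + k = (-2246474335/2763846999 - 325) - 110668/149243 = -900496749010/2763846999 - 110668/149243 = -134698705732184762/412484817671757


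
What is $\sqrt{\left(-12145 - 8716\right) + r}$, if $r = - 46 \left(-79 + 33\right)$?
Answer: $i \sqrt{18745} \approx 136.91 i$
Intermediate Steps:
$r = 2116$ ($r = \left(-46\right) \left(-46\right) = 2116$)
$\sqrt{\left(-12145 - 8716\right) + r} = \sqrt{\left(-12145 - 8716\right) + 2116} = \sqrt{-20861 + 2116} = \sqrt{-18745} = i \sqrt{18745}$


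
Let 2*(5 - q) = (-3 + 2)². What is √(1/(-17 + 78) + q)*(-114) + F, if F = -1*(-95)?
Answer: 95 - 57*√67222/61 ≈ -147.27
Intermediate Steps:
F = 95
q = 9/2 (q = 5 - (-3 + 2)²/2 = 5 - ½*(-1)² = 5 - ½*1 = 5 - ½ = 9/2 ≈ 4.5000)
√(1/(-17 + 78) + q)*(-114) + F = √(1/(-17 + 78) + 9/2)*(-114) + 95 = √(1/61 + 9/2)*(-114) + 95 = √(551/122)*(-114) + 95 = (√67222/122)*(-114) + 95 = -57*√67222/61 + 95 = 95 - 57*√67222/61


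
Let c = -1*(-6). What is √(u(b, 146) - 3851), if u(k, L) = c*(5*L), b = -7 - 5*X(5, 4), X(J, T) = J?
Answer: 23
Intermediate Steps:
c = 6
b = -32 (b = -7 - 5*5 = -7 - 25 = -32)
u(k, L) = 30*L (u(k, L) = 6*(5*L) = 30*L)
√(u(b, 146) - 3851) = √(30*146 - 3851) = √(4380 - 3851) = √529 = 23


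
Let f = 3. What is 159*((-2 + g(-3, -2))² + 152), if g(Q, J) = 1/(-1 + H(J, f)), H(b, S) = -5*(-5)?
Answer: 4757333/192 ≈ 24778.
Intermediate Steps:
H(b, S) = 25
g(Q, J) = 1/24 (g(Q, J) = 1/(-1 + 25) = 1/24)
159*((-2 + g(-3, -2))² + 152) = 159*((-2 + 1/24)² + 152) = 159*((-47/24)² + 152) = 159*(2209/576 + 152) = 159*(89761/576) = 4757333/192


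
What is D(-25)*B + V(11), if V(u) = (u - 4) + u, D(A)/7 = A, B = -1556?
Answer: 272318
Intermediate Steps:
D(A) = 7*A
V(u) = -4 + 2*u (V(u) = (-4 + u) + u = -4 + 2*u)
D(-25)*B + V(11) = (7*(-25))*(-1556) + (-4 + 2*11) = -175*(-1556) + (-4 + 22) = 272300 + 18 = 272318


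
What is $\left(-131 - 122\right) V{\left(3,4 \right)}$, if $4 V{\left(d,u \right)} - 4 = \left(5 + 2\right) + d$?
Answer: $- \frac{1771}{2} \approx -885.5$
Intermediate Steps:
$V{\left(d,u \right)} = \frac{11}{4} + \frac{d}{4}$ ($V{\left(d,u \right)} = 1 + \frac{\left(5 + 2\right) + d}{4} = 1 + \frac{7 + d}{4} = 1 + \left(\frac{7}{4} + \frac{d}{4}\right) = \frac{11}{4} + \frac{d}{4}$)
$\left(-131 - 122\right) V{\left(3,4 \right)} = \left(-131 - 122\right) \left(\frac{11}{4} + \frac{1}{4} \cdot 3\right) = - 253 \left(\frac{11}{4} + \frac{3}{4}\right) = \left(-253\right) \frac{7}{2} = - \frac{1771}{2}$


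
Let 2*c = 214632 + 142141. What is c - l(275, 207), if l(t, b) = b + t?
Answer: 355809/2 ≈ 1.7790e+5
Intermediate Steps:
c = 356773/2 (c = (214632 + 142141)/2 = (½)*356773 = 356773/2 ≈ 1.7839e+5)
c - l(275, 207) = 356773/2 - (207 + 275) = 356773/2 - 1*482 = 356773/2 - 482 = 355809/2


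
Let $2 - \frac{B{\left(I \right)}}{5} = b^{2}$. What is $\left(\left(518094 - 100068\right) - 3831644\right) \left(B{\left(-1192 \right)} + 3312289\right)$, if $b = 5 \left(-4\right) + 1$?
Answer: $-11300761907292$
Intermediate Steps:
$b = -19$ ($b = -20 + 1 = -19$)
$B{\left(I \right)} = -1795$ ($B{\left(I \right)} = 10 - 5 \left(-19\right)^{2} = 10 - 1805 = -1795$)
$\left(\left(518094 - 100068\right) - 3831644\right) \left(B{\left(-1192 \right)} + 3312289\right) = \left(\left(518094 - 100068\right) - 3831644\right) \left(-1795 + 3312289\right) = \left(418026 - 3831644\right) 3310494 = \left(-3413618\right) 3310494 = -11300761907292$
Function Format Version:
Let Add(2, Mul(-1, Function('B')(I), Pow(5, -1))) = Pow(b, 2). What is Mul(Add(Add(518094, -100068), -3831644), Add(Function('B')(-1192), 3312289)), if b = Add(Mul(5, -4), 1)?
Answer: -11300761907292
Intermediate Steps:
b = -19 (b = Add(-20, 1) = -19)
Function('B')(I) = -1795 (Function('B')(I) = Add(10, Mul(-5, Pow(-19, 2))) = Add(10, Mul(-5, 361)) = Add(10, -1805) = -1795)
Mul(Add(Add(518094, -100068), -3831644), Add(Function('B')(-1192), 3312289)) = Mul(Add(Add(518094, -100068), -3831644), Add(-1795, 3312289)) = Mul(Add(418026, -3831644), 3310494) = Mul(-3413618, 3310494) = -11300761907292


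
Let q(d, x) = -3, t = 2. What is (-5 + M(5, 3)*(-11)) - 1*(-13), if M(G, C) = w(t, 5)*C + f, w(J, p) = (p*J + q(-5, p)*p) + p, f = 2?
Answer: -14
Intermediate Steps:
w(J, p) = -2*p + J*p (w(J, p) = (p*J - 3*p) + p = (J*p - 3*p) + p = (-3*p + J*p) + p = -2*p + J*p)
M(G, C) = 2 (M(G, C) = (5*(-2 + 2))*C + 2 = (5*0)*C + 2 = 0*C + 2 = 0 + 2 = 2)
(-5 + M(5, 3)*(-11)) - 1*(-13) = (-5 + 2*(-11)) - 1*(-13) = (-5 - 22) + 13 = -27 + 13 = -14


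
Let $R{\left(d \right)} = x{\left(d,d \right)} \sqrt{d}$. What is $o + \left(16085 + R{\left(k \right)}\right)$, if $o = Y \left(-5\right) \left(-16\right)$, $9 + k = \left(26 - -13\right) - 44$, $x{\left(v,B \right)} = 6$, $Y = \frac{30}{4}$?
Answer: $16685 + 6 i \sqrt{14} \approx 16685.0 + 22.45 i$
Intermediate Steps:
$Y = \frac{15}{2}$ ($Y = 30 \cdot \frac{1}{4} = \frac{15}{2} \approx 7.5$)
$k = -14$ ($k = -9 + \left(\left(26 - -13\right) - 44\right) = -9 + \left(\left(26 + 13\right) - 44\right) = -9 + \left(39 - 44\right) = -9 - 5 = -14$)
$R{\left(d \right)} = 6 \sqrt{d}$
$o = 600$ ($o = \frac{15}{2} \left(-5\right) \left(-16\right) = \left(- \frac{75}{2}\right) \left(-16\right) = 600$)
$o + \left(16085 + R{\left(k \right)}\right) = 600 + \left(16085 + 6 \sqrt{-14}\right) = 600 + \left(16085 + 6 i \sqrt{14}\right) = 16685 + 6 i \sqrt{14}$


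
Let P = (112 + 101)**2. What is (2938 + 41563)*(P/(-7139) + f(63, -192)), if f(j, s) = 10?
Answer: 1157960521/7139 ≈ 1.6220e+5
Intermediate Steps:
P = 45369 (P = 213**2 = 45369)
(2938 + 41563)*(P/(-7139) + f(63, -192)) = (2938 + 41563)*(45369/(-7139) + 10) = 44501*(45369*(-1/7139) + 10) = 44501*(-45369/7139 + 10) = 44501*(26021/7139) = 1157960521/7139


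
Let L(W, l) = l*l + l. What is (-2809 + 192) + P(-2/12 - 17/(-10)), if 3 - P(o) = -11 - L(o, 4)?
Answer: -2583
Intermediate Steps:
L(W, l) = l + l² (L(W, l) = l² + l = l + l²)
P(o) = 34 (P(o) = 3 - (-11 - 4*(1 + 4)) = 3 - (-11 - 4*5) = 3 - (-11 - 1*20) = 3 - (-11 - 20) = 3 - 1*(-31) = 3 + 31 = 34)
(-2809 + 192) + P(-2/12 - 17/(-10)) = (-2809 + 192) + 34 = -2617 + 34 = -2583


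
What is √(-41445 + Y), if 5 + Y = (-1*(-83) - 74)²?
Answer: I*√41369 ≈ 203.39*I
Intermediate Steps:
Y = 76 (Y = -5 + (-1*(-83) - 74)² = -5 + (83 - 74)² = -5 + 9² = -5 + 81 = 76)
√(-41445 + Y) = √(-41445 + 76) = √(-41369) = I*√41369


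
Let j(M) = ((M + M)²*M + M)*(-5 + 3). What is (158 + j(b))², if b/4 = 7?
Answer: 30805164196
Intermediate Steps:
b = 28 (b = 4*7 = 28)
j(M) = -8*M³ - 2*M (j(M) = ((2*M)²*M + M)*(-2) = ((4*M²)*M + M)*(-2) = (4*M³ + M)*(-2) = (M + 4*M³)*(-2) = -8*M³ - 2*M)
(158 + j(b))² = (158 + (-8*28³ - 2*28))² = (158 + (-8*21952 - 56))² = (158 + (-175616 - 56))² = (158 - 175672)² = (-175514)² = 30805164196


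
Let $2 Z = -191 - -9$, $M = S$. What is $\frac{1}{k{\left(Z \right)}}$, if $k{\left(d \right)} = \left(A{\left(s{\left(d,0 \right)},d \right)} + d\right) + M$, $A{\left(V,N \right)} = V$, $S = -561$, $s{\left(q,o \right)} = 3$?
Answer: $- \frac{1}{649} \approx -0.0015408$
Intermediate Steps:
$M = -561$
$Z = -91$ ($Z = \frac{-191 - -9}{2} = \frac{-191 + 9}{2} = \frac{1}{2} \left(-182\right) = -91$)
$k{\left(d \right)} = -558 + d$ ($k{\left(d \right)} = \left(3 + d\right) - 561 = -558 + d$)
$\frac{1}{k{\left(Z \right)}} = \frac{1}{-558 - 91} = \frac{1}{-649} = - \frac{1}{649}$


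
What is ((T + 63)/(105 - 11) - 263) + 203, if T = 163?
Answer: -2707/47 ≈ -57.596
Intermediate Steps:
((T + 63)/(105 - 11) - 263) + 203 = ((163 + 63)/(105 - 11) - 263) + 203 = (226/94 - 263) + 203 = (226*(1/94) - 263) + 203 = (113/47 - 263) + 203 = -12248/47 + 203 = -2707/47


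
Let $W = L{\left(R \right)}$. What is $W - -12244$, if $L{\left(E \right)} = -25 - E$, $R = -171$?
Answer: $12390$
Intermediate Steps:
$W = 146$ ($W = -25 - -171 = -25 + 171 = 146$)
$W - -12244 = 146 - -12244 = 146 + 12244 = 12390$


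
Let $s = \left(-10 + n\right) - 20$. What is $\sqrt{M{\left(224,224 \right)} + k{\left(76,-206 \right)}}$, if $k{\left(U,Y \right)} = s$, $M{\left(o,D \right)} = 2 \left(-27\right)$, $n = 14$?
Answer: $i \sqrt{70} \approx 8.3666 i$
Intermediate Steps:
$M{\left(o,D \right)} = -54$
$s = -16$ ($s = \left(-10 + 14\right) - 20 = 4 - 20 = -16$)
$k{\left(U,Y \right)} = -16$
$\sqrt{M{\left(224,224 \right)} + k{\left(76,-206 \right)}} = \sqrt{-54 - 16} = \sqrt{-70} = i \sqrt{70}$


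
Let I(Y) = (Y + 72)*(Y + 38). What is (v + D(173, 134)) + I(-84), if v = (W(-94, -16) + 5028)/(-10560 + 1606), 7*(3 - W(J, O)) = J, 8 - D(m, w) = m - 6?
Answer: 24597143/62678 ≈ 392.44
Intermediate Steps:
D(m, w) = 14 - m (D(m, w) = 8 - (m - 6) = 8 - (-6 + m) = 8 + (6 - m) = 14 - m)
W(J, O) = 3 - J/7
I(Y) = (38 + Y)*(72 + Y) (I(Y) = (72 + Y)*(38 + Y) = (38 + Y)*(72 + Y))
v = -35311/62678 (v = ((3 - 1/7*(-94)) + 5028)/(-10560 + 1606) = ((3 + 94/7) + 5028)/(-8954) = (115/7 + 5028)*(-1/8954) = (35311/7)*(-1/8954) = -35311/62678 ≈ -0.56337)
(v + D(173, 134)) + I(-84) = (-35311/62678 + (14 - 1*173)) + (2736 + (-84)**2 + 110*(-84)) = (-35311/62678 + (14 - 173)) + (2736 + 7056 - 9240) = (-35311/62678 - 159) + 552 = -10001113/62678 + 552 = 24597143/62678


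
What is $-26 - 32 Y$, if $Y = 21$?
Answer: $-698$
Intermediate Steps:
$-26 - 32 Y = -26 - 672 = -698$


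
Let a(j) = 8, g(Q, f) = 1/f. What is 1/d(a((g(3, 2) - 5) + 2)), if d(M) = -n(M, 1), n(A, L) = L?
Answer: -1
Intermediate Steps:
d(M) = -1 (d(M) = -1*1 = -1)
1/d(a((g(3, 2) - 5) + 2)) = 1/(-1) = -1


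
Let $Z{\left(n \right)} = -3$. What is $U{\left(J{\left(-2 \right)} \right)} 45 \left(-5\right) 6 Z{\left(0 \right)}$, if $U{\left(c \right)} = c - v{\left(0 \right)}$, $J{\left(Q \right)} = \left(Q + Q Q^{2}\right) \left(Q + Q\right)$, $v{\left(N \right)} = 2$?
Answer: $153900$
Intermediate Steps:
$J{\left(Q \right)} = 2 Q \left(Q + Q^{3}\right)$ ($J{\left(Q \right)} = \left(Q + Q^{3}\right) 2 Q = 2 Q \left(Q + Q^{3}\right)$)
$U{\left(c \right)} = -2 + c$ ($U{\left(c \right)} = c - 2 = -2 + c$)
$U{\left(J{\left(-2 \right)} \right)} 45 \left(-5\right) 6 Z{\left(0 \right)} = \left(-2 + 2 \left(-2\right)^{2} \left(1 + \left(-2\right)^{2}\right)\right) 45 \left(-5\right) 6 \left(-3\right) = \left(-2 + 2 \cdot 4 \left(1 + 4\right)\right) 45 \left(\left(-30\right) \left(-3\right)\right) = \left(-2 + 2 \cdot 4 \cdot 5\right) 45 \cdot 90 = \left(-2 + 40\right) 45 \cdot 90 = 38 \cdot 45 \cdot 90 = 1710 \cdot 90 = 153900$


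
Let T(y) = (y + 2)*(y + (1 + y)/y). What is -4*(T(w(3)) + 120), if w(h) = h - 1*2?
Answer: -516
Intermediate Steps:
w(h) = -2 + h (w(h) = h - 2 = -2 + h)
T(y) = (2 + y)*(y + (1 + y)/y)
-4*(T(w(3)) + 120) = -4*((3 + (-2 + 3)² + 2/(-2 + 3) + 3*(-2 + 3)) + 120) = -4*((3 + 1² + 2/1 + 3*1) + 120) = -4*((3 + 1 + 2*1 + 3) + 120) = -4*((3 + 1 + 2 + 3) + 120) = -4*(9 + 120) = -4*129 = -516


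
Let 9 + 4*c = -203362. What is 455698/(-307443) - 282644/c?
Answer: 254911919210/62524990353 ≈ 4.0770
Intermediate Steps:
c = -203371/4 (c = -9/4 + (¼)*(-203362) = -9/4 - 101681/2 = -203371/4 ≈ -50843.)
455698/(-307443) - 282644/c = 455698/(-307443) - 282644/(-203371/4) = 455698*(-1/307443) - 282644*(-4/203371) = -455698/307443 + 1130576/203371 = 254911919210/62524990353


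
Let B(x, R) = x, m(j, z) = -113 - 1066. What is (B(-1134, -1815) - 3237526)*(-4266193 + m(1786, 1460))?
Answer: 13820567001520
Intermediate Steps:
m(j, z) = -1179
(B(-1134, -1815) - 3237526)*(-4266193 + m(1786, 1460)) = (-1134 - 3237526)*(-4266193 - 1179) = -3238660*(-4267372) = 13820567001520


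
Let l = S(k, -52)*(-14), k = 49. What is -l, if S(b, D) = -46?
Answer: -644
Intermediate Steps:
l = 644 (l = -46*(-14) = 644)
-l = -1*644 = -644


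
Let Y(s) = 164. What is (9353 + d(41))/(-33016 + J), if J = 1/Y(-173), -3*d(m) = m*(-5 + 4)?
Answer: -4608400/16243869 ≈ -0.28370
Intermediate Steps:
d(m) = m/3 (d(m) = -m*(-5 + 4)/3 = -m*(-1)/3 = -(-1)*m/3 = m/3)
J = 1/164 ≈ 0.0060976
(9353 + d(41))/(-33016 + J) = (9353 + (⅓)*41)/(-33016 + 1/164) = (9353 + 41/3)/(-5414623/164) = (28100/3)*(-164/5414623) = -4608400/16243869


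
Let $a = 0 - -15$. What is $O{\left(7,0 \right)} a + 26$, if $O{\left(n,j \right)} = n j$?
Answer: $26$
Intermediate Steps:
$O{\left(n,j \right)} = j n$
$a = 15$ ($a = 0 + 15 = 15$)
$O{\left(7,0 \right)} a + 26 = 0 \cdot 7 \cdot 15 + 26 = 0 \cdot 15 + 26 = 0 + 26 = 26$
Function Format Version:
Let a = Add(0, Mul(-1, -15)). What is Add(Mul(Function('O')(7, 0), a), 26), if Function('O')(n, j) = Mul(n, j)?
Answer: 26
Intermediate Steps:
Function('O')(n, j) = Mul(j, n)
a = 15 (a = Add(0, 15) = 15)
Add(Mul(Function('O')(7, 0), a), 26) = Add(Mul(Mul(0, 7), 15), 26) = Add(Mul(0, 15), 26) = Add(0, 26) = 26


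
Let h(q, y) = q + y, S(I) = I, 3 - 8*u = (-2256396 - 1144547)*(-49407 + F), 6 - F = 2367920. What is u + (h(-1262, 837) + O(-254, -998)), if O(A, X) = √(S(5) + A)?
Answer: -2055292734275/2 + I*√249 ≈ -1.0276e+12 + 15.78*I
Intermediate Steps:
F = -2367914 (F = 6 - 1*2367920 = 6 - 2367920 = -2367914)
u = -2055292733425/2 (u = 3/8 - (-2256396 - 1144547)*(-49407 - 2367914)/8 = 3/8 - (-3400943)*(-2417321)/8 = 3/8 - ⅛*8221170933703 = 3/8 - 8221170933703/8 = -2055292733425/2 ≈ -1.0276e+12)
O(A, X) = √(5 + A)
u + (h(-1262, 837) + O(-254, -998)) = -2055292733425/2 + ((-1262 + 837) + √(5 - 254)) = -2055292733425/2 + (-425 + √(-249)) = -2055292733425/2 + (-425 + I*√249) = -2055292734275/2 + I*√249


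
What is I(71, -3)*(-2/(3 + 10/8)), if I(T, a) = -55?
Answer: 440/17 ≈ 25.882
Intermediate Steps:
I(71, -3)*(-2/(3 + 10/8)) = -(-110)/(3 + 10/8) = -(-110)/(3 + 10*(1/8)) = -(-110)/(3 + 5/4) = -(-110)/17/4 = -(-110)*4/17 = -55*(-8/17) = 440/17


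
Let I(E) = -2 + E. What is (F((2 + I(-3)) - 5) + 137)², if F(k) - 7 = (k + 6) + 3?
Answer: 21025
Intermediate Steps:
F(k) = 16 + k (F(k) = 7 + ((k + 6) + 3) = 7 + ((6 + k) + 3) = 7 + (9 + k) = 16 + k)
(F((2 + I(-3)) - 5) + 137)² = ((16 + ((2 + (-2 - 3)) - 5)) + 137)² = ((16 + ((2 - 5) - 5)) + 137)² = ((16 + (-3 - 5)) + 137)² = ((16 - 8) + 137)² = (8 + 137)² = 145² = 21025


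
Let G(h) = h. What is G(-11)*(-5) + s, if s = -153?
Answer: -98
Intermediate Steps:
G(-11)*(-5) + s = -11*(-5) - 153 = 55 - 153 = -98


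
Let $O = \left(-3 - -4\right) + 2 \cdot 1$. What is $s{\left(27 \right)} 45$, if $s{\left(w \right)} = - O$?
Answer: $-135$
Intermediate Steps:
$O = 3$ ($O = \left(-3 + 4\right) + 2 = 1 + 2 = 3$)
$s{\left(w \right)} = -3$ ($s{\left(w \right)} = \left(-1\right) 3 = -3$)
$s{\left(27 \right)} 45 = \left(-3\right) 45 = -135$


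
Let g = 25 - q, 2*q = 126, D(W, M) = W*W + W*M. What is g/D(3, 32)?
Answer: -38/105 ≈ -0.36190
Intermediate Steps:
D(W, M) = W² + M*W
q = 63 (q = (½)*126 = 63)
g = -38 (g = 25 - 1*63 = 25 - 63 = -38)
g/D(3, 32) = -38*1/(3*(32 + 3)) = -38/(3*35) = -38/105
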